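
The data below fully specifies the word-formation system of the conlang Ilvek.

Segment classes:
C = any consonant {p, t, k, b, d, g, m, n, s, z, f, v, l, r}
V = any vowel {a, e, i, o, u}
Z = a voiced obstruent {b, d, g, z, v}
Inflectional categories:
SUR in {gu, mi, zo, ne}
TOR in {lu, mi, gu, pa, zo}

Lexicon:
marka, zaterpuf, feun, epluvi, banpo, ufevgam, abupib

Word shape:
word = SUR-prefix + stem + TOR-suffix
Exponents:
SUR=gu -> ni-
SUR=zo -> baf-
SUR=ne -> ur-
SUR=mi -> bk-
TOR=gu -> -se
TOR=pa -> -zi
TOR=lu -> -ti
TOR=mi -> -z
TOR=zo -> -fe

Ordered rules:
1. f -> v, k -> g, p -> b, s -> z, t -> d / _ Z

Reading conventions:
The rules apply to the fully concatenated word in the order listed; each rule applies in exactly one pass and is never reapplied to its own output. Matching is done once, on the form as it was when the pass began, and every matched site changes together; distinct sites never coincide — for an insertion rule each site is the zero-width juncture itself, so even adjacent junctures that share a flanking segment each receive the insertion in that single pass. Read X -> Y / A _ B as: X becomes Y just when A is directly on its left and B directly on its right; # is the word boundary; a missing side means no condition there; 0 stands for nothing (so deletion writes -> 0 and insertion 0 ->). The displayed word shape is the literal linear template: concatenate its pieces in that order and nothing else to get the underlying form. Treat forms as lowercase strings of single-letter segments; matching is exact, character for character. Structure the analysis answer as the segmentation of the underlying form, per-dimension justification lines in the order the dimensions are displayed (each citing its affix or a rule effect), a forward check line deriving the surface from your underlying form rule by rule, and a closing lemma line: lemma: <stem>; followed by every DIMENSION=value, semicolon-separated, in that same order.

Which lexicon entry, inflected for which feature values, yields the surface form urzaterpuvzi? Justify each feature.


underlying: ur-zaterpuf-zi
SUR=ne - signalled by the affix ur-
TOR=pa - signalled by the affix -zi
check: urzaterpufzi -> urzaterpuvzi
lemma: zaterpuf; SUR=ne; TOR=pa


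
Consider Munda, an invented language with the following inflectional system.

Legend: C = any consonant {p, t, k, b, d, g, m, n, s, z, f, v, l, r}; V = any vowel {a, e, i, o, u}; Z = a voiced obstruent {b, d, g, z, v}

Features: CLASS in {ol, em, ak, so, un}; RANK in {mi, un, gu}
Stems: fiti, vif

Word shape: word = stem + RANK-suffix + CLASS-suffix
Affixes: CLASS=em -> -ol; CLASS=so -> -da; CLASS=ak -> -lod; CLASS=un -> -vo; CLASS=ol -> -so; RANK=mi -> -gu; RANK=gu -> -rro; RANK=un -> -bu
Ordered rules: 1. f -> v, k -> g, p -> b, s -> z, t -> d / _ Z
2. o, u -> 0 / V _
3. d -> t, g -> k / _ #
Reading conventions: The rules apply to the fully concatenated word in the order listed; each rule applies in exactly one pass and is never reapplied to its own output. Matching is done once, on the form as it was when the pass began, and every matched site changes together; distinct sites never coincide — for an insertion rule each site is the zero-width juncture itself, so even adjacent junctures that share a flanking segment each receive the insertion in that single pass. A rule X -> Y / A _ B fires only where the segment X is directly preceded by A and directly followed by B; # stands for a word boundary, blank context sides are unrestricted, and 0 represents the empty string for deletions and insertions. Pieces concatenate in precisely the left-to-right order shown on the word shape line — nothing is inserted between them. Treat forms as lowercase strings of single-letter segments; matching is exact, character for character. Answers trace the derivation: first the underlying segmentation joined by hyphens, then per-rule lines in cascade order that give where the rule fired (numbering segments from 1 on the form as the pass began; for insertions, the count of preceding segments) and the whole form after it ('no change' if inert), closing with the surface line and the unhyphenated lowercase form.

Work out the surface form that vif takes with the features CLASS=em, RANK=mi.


underlying: vif-gu-ol
1. f -> v, k -> g, p -> b, s -> z, t -> d / _ Z: fires at position(s) 3: vivguol
2. o, u -> 0 / V _: fires at position(s) 6: vivgul
3. d -> t, g -> k / _ #: no change
surface: vivgul


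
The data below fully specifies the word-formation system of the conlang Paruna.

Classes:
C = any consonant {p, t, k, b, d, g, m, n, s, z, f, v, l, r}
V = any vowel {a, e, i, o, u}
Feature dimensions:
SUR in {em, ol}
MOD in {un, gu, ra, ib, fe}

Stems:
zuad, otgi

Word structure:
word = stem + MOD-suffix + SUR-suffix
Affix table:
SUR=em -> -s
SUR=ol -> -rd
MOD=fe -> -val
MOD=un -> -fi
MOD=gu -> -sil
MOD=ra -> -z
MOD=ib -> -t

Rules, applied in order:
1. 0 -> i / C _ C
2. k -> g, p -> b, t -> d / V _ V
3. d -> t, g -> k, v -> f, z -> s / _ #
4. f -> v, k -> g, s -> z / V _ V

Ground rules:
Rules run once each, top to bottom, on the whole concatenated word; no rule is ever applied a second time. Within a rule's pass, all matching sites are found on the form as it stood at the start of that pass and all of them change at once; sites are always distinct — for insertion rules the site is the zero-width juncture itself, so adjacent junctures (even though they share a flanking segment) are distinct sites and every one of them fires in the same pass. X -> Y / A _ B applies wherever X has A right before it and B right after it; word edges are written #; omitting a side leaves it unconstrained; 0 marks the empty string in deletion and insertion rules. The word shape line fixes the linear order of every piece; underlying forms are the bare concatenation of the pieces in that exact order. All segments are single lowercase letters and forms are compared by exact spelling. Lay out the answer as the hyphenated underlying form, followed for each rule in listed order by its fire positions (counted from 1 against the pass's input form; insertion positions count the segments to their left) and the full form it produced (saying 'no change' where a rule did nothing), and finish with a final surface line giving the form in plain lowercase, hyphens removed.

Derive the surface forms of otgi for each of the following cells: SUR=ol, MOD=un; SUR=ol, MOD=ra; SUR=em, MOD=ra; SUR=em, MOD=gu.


cell SUR=ol, MOD=un:
underlying: otgi-fi-rd
1. 0 -> i / C _ C: inserts after position(s) 2, 7: otigifirid
2. k -> g, p -> b, t -> d / V _ V: fires at position(s) 2: odigifirid
3. d -> t, g -> k, v -> f, z -> s / _ #: fires at position(s) 10: odigifirit
4. f -> v, k -> g, s -> z / V _ V: fires at position(s) 6: odigivirit
surface: odigivirit

cell SUR=ol, MOD=ra:
underlying: otgi-z-rd
1. 0 -> i / C _ C: inserts after position(s) 2, 5, 6: otigizirid
2. k -> g, p -> b, t -> d / V _ V: fires at position(s) 2: odigizirid
3. d -> t, g -> k, v -> f, z -> s / _ #: fires at position(s) 10: odigizirit
4. f -> v, k -> g, s -> z / V _ V: no change
surface: odigizirit

cell SUR=em, MOD=ra:
underlying: otgi-z-s
1. 0 -> i / C _ C: inserts after position(s) 2, 5: otigizis
2. k -> g, p -> b, t -> d / V _ V: fires at position(s) 2: odigizis
3. d -> t, g -> k, v -> f, z -> s / _ #: no change
4. f -> v, k -> g, s -> z / V _ V: no change
surface: odigizis

cell SUR=em, MOD=gu:
underlying: otgi-sil-s
1. 0 -> i / C _ C: inserts after position(s) 2, 7: otigisilis
2. k -> g, p -> b, t -> d / V _ V: fires at position(s) 2: odigisilis
3. d -> t, g -> k, v -> f, z -> s / _ #: no change
4. f -> v, k -> g, s -> z / V _ V: fires at position(s) 6: odigizilis
surface: odigizilis


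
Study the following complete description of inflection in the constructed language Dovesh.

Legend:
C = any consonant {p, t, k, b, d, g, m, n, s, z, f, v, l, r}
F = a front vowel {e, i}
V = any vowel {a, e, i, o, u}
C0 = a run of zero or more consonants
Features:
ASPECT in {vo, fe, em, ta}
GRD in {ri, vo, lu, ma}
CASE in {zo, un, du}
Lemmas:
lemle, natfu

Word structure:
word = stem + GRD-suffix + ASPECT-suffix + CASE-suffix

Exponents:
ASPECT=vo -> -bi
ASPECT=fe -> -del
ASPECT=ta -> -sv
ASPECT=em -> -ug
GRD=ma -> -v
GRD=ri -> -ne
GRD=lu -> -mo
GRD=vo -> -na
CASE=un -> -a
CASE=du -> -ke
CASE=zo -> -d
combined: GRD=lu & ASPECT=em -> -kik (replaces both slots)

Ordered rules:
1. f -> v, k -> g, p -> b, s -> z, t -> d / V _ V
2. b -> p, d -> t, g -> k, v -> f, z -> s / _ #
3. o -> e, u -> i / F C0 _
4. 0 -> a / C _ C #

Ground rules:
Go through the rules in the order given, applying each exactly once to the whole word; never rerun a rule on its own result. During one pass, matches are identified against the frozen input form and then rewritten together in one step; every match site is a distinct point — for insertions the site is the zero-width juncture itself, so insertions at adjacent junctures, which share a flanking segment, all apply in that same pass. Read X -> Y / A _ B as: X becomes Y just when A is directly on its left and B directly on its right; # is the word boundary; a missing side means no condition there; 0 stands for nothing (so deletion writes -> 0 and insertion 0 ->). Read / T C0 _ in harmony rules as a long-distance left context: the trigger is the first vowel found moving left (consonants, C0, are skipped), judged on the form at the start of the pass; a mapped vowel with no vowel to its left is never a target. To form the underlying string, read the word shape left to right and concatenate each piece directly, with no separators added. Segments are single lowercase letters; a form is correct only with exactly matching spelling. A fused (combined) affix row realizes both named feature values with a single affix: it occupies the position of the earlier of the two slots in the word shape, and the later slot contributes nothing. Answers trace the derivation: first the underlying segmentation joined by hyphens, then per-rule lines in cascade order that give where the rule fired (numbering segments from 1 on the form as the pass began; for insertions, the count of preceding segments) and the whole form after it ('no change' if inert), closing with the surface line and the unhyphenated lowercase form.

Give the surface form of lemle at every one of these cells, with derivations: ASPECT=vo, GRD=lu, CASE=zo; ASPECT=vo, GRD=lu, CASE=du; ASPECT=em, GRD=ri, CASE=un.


cell ASPECT=vo, GRD=lu, CASE=zo:
underlying: lemle-mo-bi-d
1. f -> v, k -> g, p -> b, s -> z, t -> d / V _ V: no change
2. b -> p, d -> t, g -> k, v -> f, z -> s / _ #: fires at position(s) 10: lemlemobit
3. o -> e, u -> i / F C0 _: fires at position(s) 7: lemlemebit
4. 0 -> a / C _ C #: no change
surface: lemlemebit

cell ASPECT=vo, GRD=lu, CASE=du:
underlying: lemle-mo-bi-ke
1. f -> v, k -> g, p -> b, s -> z, t -> d / V _ V: fires at position(s) 10: lemlemobige
2. b -> p, d -> t, g -> k, v -> f, z -> s / _ #: no change
3. o -> e, u -> i / F C0 _: fires at position(s) 7: lemlemebige
4. 0 -> a / C _ C #: no change
surface: lemlemebige

cell ASPECT=em, GRD=ri, CASE=un:
underlying: lemle-ne-ug-a
1. f -> v, k -> g, p -> b, s -> z, t -> d / V _ V: no change
2. b -> p, d -> t, g -> k, v -> f, z -> s / _ #: no change
3. o -> e, u -> i / F C0 _: fires at position(s) 8: lemleneiga
4. 0 -> a / C _ C #: no change
surface: lemleneiga


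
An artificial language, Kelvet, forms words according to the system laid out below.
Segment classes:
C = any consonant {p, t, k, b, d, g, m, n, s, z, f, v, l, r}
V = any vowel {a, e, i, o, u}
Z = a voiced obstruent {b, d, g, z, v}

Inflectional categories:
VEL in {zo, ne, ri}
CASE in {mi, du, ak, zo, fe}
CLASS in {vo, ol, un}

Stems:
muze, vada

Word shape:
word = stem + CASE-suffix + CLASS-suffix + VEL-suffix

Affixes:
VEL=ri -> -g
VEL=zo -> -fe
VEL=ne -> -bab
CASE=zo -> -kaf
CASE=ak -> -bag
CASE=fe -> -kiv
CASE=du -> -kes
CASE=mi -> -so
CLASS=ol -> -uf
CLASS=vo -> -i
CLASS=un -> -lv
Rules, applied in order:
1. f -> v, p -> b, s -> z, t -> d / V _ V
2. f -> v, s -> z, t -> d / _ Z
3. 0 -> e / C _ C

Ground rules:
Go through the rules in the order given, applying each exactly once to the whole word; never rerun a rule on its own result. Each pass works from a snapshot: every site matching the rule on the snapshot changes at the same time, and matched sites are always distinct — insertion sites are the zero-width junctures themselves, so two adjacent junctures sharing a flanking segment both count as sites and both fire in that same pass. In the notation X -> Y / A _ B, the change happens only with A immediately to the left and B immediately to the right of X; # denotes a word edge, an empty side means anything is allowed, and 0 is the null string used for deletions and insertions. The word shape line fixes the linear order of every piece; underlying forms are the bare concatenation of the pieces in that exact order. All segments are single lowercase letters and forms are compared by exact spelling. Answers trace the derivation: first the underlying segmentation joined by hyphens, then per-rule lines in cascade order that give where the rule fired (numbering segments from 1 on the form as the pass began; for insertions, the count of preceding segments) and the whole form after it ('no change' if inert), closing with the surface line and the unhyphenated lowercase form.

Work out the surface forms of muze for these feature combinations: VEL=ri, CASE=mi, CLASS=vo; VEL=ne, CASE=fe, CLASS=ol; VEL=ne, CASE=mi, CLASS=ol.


cell VEL=ri, CASE=mi, CLASS=vo:
underlying: muze-so-i-g
1. f -> v, p -> b, s -> z, t -> d / V _ V: fires at position(s) 5: muzezoig
2. f -> v, s -> z, t -> d / _ Z: no change
3. 0 -> e / C _ C: no change
surface: muzezoig

cell VEL=ne, CASE=fe, CLASS=ol:
underlying: muze-kiv-uf-bab
1. f -> v, p -> b, s -> z, t -> d / V _ V: no change
2. f -> v, s -> z, t -> d / _ Z: fires at position(s) 9: muzekivuvbab
3. 0 -> e / C _ C: inserts after position(s) 9: muzekivuvebab
surface: muzekivuvebab

cell VEL=ne, CASE=mi, CLASS=ol:
underlying: muze-so-uf-bab
1. f -> v, p -> b, s -> z, t -> d / V _ V: fires at position(s) 5: muzezoufbab
2. f -> v, s -> z, t -> d / _ Z: fires at position(s) 8: muzezouvbab
3. 0 -> e / C _ C: inserts after position(s) 8: muzezouvebab
surface: muzezouvebab


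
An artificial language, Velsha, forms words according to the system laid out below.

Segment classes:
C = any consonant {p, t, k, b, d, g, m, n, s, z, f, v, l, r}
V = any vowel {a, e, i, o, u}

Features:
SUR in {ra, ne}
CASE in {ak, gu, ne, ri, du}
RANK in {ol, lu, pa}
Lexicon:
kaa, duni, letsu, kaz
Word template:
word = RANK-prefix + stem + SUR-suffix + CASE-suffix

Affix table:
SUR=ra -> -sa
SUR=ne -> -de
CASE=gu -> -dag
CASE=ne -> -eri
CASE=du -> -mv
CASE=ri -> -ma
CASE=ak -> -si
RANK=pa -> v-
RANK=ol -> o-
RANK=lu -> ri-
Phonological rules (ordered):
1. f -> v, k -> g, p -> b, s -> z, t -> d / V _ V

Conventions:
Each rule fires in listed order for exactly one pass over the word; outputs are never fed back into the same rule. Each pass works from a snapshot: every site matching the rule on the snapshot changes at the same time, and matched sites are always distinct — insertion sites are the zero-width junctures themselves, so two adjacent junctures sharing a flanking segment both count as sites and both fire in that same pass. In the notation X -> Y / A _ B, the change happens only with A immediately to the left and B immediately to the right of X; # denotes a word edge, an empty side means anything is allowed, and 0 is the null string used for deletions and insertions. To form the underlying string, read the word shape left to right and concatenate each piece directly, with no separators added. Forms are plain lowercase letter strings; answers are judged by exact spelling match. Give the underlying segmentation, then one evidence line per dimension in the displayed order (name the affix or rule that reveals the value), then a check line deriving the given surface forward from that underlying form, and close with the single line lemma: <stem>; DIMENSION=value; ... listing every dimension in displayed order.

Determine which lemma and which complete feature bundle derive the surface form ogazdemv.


underlying: o-kaz-de-mv
SUR=ne - signalled by the affix -de
CASE=du - signalled by the affix -mv
RANK=ol - signalled by the affix o-
check: okazdemv -> ogazdemv
lemma: kaz; SUR=ne; CASE=du; RANK=ol


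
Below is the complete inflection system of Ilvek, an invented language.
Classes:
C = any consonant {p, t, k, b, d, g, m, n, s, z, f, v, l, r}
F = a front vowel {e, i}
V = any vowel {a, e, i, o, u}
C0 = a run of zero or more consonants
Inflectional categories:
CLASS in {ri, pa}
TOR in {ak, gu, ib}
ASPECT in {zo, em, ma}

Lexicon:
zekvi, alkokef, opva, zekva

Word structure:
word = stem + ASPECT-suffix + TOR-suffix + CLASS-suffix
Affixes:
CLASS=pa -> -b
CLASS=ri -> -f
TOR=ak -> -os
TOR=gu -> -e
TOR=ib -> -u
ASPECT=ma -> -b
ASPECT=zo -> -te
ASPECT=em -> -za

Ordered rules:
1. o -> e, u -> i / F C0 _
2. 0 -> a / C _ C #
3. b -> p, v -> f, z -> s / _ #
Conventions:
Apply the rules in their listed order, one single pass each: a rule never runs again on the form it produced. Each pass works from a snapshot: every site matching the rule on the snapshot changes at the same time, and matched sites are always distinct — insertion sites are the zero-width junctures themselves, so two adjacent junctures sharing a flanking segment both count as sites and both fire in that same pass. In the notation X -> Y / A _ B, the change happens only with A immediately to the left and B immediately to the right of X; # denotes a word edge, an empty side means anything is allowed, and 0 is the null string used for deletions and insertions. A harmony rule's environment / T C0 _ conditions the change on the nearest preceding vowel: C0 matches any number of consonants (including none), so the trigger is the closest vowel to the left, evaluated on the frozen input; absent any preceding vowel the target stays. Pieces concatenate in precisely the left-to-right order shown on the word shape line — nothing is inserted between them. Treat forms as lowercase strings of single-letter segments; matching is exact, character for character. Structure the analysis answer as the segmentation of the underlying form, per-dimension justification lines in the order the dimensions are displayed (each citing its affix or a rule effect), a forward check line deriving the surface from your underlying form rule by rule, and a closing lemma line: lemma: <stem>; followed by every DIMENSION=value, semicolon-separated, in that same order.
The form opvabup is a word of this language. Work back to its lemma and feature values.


underlying: opva-b-u-b
CLASS=pa - signalled by the affix -b
TOR=ib - signalled by the affix -u
ASPECT=ma - signalled by the affix -b
check: opvabub -> opvabub -> opvabub -> opvabup
lemma: opva; CLASS=pa; TOR=ib; ASPECT=ma


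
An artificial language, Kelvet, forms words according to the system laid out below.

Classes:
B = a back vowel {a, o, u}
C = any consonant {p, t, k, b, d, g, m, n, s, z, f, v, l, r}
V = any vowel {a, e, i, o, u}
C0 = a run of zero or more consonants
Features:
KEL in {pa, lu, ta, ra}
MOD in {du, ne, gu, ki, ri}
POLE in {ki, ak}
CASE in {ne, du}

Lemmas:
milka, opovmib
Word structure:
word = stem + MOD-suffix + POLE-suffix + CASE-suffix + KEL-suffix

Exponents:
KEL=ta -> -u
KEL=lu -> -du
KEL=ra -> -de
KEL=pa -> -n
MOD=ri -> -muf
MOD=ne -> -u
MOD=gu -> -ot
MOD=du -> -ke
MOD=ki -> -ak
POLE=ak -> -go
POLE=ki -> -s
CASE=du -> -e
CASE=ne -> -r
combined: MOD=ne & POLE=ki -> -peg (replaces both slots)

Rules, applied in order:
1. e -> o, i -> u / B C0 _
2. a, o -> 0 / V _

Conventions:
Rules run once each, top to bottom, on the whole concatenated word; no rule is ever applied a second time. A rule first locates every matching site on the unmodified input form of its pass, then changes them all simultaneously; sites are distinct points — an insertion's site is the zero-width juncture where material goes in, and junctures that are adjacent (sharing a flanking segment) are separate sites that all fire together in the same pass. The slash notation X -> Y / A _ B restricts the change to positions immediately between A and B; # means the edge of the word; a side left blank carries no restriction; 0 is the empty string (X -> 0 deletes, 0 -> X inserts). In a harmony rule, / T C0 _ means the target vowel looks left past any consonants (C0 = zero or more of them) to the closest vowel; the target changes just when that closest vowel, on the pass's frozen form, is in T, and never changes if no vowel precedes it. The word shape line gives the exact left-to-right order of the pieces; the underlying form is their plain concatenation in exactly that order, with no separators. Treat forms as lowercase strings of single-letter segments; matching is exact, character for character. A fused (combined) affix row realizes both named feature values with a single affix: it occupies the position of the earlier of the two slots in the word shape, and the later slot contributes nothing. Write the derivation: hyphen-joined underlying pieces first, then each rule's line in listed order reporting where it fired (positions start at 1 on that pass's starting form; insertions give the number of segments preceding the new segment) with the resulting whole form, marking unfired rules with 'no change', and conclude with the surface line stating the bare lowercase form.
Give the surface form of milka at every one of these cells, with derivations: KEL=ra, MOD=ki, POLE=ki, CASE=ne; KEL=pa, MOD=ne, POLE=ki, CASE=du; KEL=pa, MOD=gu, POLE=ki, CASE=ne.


cell KEL=ra, MOD=ki, POLE=ki, CASE=ne:
underlying: milka-ak-s-r-de
1. e -> o, i -> u / B C0 _: fires at position(s) 11: milkaaksrdo
2. a, o -> 0 / V _: fires at position(s) 6: milkaksrdo
surface: milkaksrdo

cell KEL=pa, MOD=ne, POLE=ki, CASE=du:
underlying: milka-peg-e-n
1. e -> o, i -> u / B C0 _: fires at position(s) 7: milkapogen
2. a, o -> 0 / V _: no change
surface: milkapogen

cell KEL=pa, MOD=gu, POLE=ki, CASE=ne:
underlying: milka-ot-s-r-n
1. e -> o, i -> u / B C0 _: no change
2. a, o -> 0 / V _: fires at position(s) 6: milkatsrn
surface: milkatsrn


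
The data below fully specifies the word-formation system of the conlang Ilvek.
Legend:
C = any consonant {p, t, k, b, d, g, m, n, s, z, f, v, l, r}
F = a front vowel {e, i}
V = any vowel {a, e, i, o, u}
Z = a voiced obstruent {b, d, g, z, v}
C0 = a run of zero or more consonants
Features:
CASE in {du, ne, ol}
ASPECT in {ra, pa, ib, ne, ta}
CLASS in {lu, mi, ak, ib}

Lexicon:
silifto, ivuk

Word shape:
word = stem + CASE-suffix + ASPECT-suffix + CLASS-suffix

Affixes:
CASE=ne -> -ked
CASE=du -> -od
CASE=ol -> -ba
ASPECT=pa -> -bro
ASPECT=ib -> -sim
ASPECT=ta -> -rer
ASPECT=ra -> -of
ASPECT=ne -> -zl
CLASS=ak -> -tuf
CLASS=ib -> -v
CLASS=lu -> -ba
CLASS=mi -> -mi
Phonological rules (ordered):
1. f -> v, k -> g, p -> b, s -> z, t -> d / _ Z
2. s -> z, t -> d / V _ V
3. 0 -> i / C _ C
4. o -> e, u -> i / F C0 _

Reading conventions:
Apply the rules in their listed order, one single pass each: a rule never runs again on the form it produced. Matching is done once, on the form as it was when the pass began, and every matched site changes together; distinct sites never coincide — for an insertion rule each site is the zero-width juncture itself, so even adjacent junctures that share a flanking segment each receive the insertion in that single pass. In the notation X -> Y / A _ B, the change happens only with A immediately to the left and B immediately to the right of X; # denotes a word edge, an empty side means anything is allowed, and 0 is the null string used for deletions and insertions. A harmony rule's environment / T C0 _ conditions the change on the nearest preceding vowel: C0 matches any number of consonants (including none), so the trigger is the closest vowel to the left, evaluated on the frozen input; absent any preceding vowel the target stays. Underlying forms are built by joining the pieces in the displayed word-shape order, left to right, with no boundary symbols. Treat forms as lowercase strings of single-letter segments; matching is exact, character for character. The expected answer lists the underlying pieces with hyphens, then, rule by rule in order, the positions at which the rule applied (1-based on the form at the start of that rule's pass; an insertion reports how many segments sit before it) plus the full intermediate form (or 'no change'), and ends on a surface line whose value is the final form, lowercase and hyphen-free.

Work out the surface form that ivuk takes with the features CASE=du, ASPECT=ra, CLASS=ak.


underlying: ivuk-od-of-tuf
1. f -> v, k -> g, p -> b, s -> z, t -> d / _ Z: no change
2. s -> z, t -> d / V _ V: no change
3. 0 -> i / C _ C: inserts after position(s) 8: ivukodofituf
4. o -> e, u -> i / F C0 _: fires at position(s) 3, 11: ivikodofitif
surface: ivikodofitif


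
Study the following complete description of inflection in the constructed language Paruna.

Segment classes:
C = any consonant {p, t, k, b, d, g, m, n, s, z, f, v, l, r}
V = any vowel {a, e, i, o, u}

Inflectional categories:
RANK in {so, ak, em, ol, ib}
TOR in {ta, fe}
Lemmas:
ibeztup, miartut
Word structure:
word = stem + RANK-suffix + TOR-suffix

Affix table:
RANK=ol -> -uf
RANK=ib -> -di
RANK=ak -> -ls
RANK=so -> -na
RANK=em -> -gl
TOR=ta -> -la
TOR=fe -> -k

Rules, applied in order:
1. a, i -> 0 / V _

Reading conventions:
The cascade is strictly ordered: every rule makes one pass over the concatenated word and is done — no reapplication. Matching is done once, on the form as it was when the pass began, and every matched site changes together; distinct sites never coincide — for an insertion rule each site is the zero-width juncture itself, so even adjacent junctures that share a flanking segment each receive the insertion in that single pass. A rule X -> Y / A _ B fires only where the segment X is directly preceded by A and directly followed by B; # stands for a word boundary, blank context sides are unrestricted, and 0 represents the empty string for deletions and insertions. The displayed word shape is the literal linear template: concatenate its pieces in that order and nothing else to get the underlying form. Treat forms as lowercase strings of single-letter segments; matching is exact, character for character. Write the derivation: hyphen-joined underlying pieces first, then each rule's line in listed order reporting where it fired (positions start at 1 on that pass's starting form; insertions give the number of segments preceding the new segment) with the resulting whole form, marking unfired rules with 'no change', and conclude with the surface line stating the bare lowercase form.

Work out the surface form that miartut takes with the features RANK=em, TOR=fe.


underlying: miartut-gl-k
1. a, i -> 0 / V _: fires at position(s) 3: mirtutglk
surface: mirtutglk


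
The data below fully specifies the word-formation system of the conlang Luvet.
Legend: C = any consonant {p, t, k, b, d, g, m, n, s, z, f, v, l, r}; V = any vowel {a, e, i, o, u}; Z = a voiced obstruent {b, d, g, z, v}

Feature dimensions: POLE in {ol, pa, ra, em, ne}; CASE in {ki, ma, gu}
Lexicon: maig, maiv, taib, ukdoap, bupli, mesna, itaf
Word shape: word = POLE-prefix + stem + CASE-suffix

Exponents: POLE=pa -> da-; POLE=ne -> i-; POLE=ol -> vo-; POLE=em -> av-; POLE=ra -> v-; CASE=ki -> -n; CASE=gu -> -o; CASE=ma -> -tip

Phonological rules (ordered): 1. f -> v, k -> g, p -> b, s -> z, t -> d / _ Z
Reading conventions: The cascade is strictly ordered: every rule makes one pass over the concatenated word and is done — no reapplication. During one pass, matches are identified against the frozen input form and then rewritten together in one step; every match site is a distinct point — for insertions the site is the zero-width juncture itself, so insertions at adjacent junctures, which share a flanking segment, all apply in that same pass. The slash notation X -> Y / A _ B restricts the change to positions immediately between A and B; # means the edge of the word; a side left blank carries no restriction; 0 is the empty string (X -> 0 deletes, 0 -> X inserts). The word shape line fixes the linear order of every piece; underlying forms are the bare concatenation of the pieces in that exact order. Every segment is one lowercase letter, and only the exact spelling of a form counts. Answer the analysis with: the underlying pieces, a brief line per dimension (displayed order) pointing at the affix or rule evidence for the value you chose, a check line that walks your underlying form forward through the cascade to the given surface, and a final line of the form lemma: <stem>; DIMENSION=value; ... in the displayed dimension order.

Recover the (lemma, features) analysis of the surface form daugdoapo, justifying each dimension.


underlying: da-ukdoap-o
POLE=pa - signalled by the affix da-
CASE=gu - signalled by the affix -o
check: daukdoapo -> daugdoapo
lemma: ukdoap; POLE=pa; CASE=gu


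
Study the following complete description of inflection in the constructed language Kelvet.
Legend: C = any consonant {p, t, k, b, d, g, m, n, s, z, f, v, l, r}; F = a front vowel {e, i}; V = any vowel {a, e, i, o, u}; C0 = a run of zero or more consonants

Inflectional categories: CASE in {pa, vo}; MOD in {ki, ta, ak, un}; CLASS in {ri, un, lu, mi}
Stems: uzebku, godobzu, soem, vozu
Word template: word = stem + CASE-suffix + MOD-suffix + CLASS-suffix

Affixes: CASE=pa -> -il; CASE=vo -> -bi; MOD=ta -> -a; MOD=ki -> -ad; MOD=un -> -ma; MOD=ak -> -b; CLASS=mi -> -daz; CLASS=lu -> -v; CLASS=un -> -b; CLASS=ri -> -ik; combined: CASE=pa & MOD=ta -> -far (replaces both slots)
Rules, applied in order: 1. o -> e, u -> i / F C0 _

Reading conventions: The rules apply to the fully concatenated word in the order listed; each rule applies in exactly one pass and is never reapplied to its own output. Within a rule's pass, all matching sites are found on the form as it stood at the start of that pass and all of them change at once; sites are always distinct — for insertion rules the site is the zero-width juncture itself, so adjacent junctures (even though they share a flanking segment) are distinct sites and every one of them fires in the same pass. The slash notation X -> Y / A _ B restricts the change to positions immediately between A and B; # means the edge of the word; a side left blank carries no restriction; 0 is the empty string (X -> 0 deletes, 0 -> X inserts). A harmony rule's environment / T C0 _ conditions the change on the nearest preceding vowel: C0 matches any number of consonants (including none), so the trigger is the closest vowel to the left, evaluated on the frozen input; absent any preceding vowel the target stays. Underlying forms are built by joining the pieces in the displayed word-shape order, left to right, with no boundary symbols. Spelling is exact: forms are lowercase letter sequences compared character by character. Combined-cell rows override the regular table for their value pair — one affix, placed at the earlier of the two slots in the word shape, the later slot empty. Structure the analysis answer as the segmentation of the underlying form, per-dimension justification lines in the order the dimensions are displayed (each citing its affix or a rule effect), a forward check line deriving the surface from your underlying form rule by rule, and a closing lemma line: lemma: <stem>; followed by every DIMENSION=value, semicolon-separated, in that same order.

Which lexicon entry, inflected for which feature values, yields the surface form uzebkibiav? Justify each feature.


underlying: uzebku-bi-a-v
CASE=vo - signalled by the affix -bi
MOD=ta - signalled by the affix -a
CLASS=lu - signalled by the affix -v
check: uzebkubiav -> uzebkibiav
lemma: uzebku; CASE=vo; MOD=ta; CLASS=lu


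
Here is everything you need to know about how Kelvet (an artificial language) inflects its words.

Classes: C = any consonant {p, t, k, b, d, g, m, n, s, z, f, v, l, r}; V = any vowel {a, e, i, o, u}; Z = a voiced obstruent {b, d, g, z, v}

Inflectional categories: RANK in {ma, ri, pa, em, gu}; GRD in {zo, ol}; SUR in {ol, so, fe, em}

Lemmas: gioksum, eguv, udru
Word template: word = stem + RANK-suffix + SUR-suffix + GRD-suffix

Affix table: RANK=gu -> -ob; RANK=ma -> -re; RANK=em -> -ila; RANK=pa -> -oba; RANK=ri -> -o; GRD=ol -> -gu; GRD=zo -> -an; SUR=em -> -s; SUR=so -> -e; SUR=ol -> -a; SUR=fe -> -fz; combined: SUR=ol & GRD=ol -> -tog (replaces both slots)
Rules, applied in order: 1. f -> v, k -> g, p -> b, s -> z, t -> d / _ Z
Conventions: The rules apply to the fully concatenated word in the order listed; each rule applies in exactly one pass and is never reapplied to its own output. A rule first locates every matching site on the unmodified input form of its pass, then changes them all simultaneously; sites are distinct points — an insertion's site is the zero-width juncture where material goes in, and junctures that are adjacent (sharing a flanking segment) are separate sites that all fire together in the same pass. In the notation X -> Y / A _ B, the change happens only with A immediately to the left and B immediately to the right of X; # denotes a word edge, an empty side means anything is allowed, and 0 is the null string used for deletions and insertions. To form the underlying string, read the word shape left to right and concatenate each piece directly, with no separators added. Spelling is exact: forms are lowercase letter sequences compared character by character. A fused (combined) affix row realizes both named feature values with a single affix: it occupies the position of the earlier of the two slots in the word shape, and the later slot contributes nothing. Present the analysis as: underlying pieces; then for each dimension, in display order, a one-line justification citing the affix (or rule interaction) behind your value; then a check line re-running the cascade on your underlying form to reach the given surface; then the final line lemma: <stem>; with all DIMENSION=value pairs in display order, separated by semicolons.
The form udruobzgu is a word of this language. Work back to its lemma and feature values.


underlying: udru-ob-s-gu
RANK=gu - signalled by the affix -ob
GRD=ol - signalled by the affix -gu
SUR=em - signalled by the affix -s
check: udruobsgu -> udruobzgu
lemma: udru; RANK=gu; GRD=ol; SUR=em


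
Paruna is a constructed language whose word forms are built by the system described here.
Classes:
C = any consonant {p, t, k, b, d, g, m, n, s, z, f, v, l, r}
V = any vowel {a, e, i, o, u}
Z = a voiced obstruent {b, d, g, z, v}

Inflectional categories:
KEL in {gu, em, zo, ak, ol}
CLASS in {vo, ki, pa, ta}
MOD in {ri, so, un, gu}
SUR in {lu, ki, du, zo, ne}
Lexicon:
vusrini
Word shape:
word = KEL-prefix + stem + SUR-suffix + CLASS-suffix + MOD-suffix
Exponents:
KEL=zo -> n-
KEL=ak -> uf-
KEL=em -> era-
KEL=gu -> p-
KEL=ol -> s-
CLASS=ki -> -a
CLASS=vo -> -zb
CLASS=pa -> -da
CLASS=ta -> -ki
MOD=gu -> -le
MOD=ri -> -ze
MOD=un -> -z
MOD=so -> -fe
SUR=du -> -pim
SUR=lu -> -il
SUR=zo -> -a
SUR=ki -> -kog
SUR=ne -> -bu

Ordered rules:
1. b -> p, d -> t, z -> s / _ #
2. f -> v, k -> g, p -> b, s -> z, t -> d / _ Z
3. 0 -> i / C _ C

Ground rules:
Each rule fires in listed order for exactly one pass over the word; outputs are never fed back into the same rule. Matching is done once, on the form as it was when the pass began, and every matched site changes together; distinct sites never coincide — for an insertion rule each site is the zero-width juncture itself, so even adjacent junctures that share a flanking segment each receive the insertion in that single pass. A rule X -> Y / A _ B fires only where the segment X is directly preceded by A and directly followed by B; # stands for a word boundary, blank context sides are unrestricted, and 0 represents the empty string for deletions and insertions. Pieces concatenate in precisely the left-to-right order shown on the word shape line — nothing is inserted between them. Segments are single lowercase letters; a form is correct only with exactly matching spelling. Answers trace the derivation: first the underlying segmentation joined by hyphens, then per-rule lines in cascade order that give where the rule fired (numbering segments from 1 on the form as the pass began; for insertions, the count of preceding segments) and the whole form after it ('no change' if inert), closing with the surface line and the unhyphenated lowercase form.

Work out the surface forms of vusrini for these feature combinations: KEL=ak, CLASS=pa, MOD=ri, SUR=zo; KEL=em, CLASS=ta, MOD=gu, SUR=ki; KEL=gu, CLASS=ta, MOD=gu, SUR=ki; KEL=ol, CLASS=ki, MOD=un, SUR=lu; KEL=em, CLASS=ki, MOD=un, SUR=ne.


cell KEL=ak, CLASS=pa, MOD=ri, SUR=zo:
underlying: uf-vusrini-a-da-ze
1. b -> p, d -> t, z -> s / _ #: no change
2. f -> v, k -> g, p -> b, s -> z, t -> d / _ Z: fires at position(s) 2: uvvusriniadaze
3. 0 -> i / C _ C: inserts after position(s) 2, 5: uvivusiriniadaze
surface: uvivusiriniadaze

cell KEL=em, CLASS=ta, MOD=gu, SUR=ki:
underlying: era-vusrini-kog-ki-le
1. b -> p, d -> t, z -> s / _ #: no change
2. f -> v, k -> g, p -> b, s -> z, t -> d / _ Z: no change
3. 0 -> i / C _ C: inserts after position(s) 6, 13: eravusirinikogikile
surface: eravusirinikogikile

cell KEL=gu, CLASS=ta, MOD=gu, SUR=ki:
underlying: p-vusrini-kog-ki-le
1. b -> p, d -> t, z -> s / _ #: no change
2. f -> v, k -> g, p -> b, s -> z, t -> d / _ Z: fires at position(s) 1: bvusrinikogkile
3. 0 -> i / C _ C: inserts after position(s) 1, 4, 11: bivusirinikogikile
surface: bivusirinikogikile

cell KEL=ol, CLASS=ki, MOD=un, SUR=lu:
underlying: s-vusrini-il-a-z
1. b -> p, d -> t, z -> s / _ #: fires at position(s) 12: svusriniilas
2. f -> v, k -> g, p -> b, s -> z, t -> d / _ Z: fires at position(s) 1: zvusriniilas
3. 0 -> i / C _ C: inserts after position(s) 1, 4: zivusiriniilas
surface: zivusiriniilas

cell KEL=em, CLASS=ki, MOD=un, SUR=ne:
underlying: era-vusrini-bu-a-z
1. b -> p, d -> t, z -> s / _ #: fires at position(s) 14: eravusrinibuas
2. f -> v, k -> g, p -> b, s -> z, t -> d / _ Z: no change
3. 0 -> i / C _ C: inserts after position(s) 6: eravusirinibuas
surface: eravusirinibuas


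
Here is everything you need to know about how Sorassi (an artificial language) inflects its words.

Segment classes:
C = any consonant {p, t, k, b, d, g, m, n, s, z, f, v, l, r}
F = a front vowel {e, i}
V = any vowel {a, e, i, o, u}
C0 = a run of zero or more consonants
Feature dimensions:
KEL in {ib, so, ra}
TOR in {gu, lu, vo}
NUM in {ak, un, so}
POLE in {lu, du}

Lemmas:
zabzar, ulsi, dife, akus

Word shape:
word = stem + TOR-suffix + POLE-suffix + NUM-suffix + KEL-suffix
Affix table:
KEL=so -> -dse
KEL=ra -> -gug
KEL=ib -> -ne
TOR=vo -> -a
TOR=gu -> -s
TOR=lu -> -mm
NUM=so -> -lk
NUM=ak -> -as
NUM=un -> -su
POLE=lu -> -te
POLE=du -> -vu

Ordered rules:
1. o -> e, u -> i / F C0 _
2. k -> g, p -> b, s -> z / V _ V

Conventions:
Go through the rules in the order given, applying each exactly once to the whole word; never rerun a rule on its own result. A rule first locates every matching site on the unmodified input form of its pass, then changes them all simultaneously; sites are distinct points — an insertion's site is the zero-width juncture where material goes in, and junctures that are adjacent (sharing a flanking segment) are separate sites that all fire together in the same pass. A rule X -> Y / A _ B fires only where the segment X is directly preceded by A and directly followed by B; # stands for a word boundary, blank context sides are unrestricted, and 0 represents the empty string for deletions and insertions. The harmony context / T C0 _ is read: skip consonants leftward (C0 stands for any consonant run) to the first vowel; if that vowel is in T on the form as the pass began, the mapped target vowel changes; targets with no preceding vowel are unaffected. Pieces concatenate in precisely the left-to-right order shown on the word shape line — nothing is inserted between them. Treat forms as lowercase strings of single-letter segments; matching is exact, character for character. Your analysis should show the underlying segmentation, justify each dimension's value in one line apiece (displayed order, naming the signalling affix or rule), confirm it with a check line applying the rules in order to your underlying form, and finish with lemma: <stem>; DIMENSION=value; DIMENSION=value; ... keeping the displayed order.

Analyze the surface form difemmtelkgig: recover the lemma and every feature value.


underlying: dife-mm-te-lk-gug
KEL=ra - signalled by the affix -gug
TOR=lu - signalled by the affix -mm
NUM=so - signalled by the affix -lk
POLE=lu - signalled by the affix -te
check: difemmtelkgug -> difemmtelkgig -> difemmtelkgig
lemma: dife; KEL=ra; TOR=lu; NUM=so; POLE=lu
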